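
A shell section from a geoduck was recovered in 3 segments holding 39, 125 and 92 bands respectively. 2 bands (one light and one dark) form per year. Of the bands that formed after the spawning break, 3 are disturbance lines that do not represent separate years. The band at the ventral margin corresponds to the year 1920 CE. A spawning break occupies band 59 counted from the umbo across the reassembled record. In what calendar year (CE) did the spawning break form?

1823 CE

Total bands = 39 + 125 + 92 = 256.
The spawning break sits at band 59 from the umbo, so 256 − 59 = 197 bands formed after it.
197 − 3 false = 194 true bands after the spawning break.
194 bands at 2 per year is 194 / 2 = 97 years.
Counting back 97 years from 1920 CE places the spawning break in 1920 − 97 = 1823 CE.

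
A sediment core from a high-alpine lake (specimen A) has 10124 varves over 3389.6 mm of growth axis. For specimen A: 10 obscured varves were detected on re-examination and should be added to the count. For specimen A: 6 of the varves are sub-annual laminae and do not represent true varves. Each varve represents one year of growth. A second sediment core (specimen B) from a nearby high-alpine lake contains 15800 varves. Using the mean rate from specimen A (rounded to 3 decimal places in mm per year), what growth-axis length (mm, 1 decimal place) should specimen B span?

5293.0 mm

Specimen A: adjusted count: 10124 − 6 + 10 = 10128 varves.
A: 3389.6 mm over 10128 years gives 3389.6 / 10128 ≈ 0.335 mm per year.
For B, 0.335 mm/year × 15800 years = 5293.0 mm.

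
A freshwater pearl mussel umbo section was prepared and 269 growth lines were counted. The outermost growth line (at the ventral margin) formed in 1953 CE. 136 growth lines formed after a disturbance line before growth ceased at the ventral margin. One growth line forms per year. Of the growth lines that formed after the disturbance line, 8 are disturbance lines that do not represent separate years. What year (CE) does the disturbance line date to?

136 growth lines formed after the disturbance line.
Removing the 8 false growth lines leaves 136 − 8 = 128 true growth lines beyond the disturbance line.
1953 − 128 = 1825 CE.

1825 CE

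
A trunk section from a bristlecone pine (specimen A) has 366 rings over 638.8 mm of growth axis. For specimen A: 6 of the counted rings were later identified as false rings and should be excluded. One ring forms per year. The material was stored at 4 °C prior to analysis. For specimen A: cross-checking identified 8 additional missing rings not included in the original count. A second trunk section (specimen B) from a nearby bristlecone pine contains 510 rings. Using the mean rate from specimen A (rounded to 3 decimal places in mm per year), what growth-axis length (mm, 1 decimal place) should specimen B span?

Specimen A: after corrections the count is 366 − 6 + 8 = 368 rings.
A: Mean rate = 638.8 mm / 368 years ≈ 1.736 mm per year.
B's length ≈ 1.736 × 510 = 885.4 mm.

885.4 mm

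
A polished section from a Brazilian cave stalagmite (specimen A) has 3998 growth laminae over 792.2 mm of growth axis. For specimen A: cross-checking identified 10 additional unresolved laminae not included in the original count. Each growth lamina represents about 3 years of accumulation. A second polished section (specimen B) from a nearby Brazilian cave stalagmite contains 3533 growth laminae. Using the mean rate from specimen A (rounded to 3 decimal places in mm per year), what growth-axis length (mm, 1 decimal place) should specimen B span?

699.5 mm

Specimen A: after corrections the count is 3998 + 10 = 4008 growth laminae.
Specimen A: multiplying by 3 years per growth lamina: 4008 × 3 = 12024 years.
A: Extension rate ≈ 792.2 / 12024 = 0.066 mm per year.
Specimen B: multiplying by 3 years per growth lamina: 3533 × 3 = 10599 years. Length of B = 0.066 × 10599 = 699.5 mm.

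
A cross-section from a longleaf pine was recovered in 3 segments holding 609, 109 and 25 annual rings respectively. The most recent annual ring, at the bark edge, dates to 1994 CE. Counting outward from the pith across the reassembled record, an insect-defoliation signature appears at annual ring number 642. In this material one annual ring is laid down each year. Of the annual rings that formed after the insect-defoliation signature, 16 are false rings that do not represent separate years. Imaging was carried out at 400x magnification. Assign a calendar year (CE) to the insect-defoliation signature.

Total annual rings = 609 + 109 + 25 = 743.
Between annual ring 642 and the bark edge there are 743 − 642 = 101 annual rings.
Excluding 16 false annual rings: 101 − 16 = 85.
Counting back 85 years from 1994 CE places the insect-defoliation signature in 1994 − 85 = 1909 CE.

1909 CE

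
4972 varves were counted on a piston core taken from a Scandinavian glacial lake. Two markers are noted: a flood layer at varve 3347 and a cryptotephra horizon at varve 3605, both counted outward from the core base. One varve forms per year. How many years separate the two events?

3605 − 3347 = 258 varves lie between the two events.
That is 258 years at one varve per year.

258 years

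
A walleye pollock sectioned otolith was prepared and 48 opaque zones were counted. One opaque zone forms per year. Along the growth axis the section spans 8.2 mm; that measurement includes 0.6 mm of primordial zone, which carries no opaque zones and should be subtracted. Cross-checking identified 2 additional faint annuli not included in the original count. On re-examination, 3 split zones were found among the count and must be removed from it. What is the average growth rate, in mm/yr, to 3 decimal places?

True opaque zone count = 48 − 3 + 2 = 47.
The growth record spans 8.2 − 0.6 = 7.6 mm.
7.6 mm over 47 years gives 7.6 / 47 ≈ 0.162 mm/yr.

0.162 mm/yr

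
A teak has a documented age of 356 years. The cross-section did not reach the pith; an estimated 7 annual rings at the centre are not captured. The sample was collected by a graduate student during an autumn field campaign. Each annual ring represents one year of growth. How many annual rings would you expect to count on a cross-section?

One annual ring per year gives 356 annual rings over 356 years.
356 − 7 missed = 349 annual rings expected in the prepared section.

349 annual rings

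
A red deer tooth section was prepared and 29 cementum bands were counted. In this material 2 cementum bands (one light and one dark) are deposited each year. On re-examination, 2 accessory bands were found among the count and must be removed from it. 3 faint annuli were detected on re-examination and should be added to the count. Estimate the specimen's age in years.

15 yr

True cementum band count = 29 − 2 + 3 = 30.
With 2 cementum bands per year, 30 / 2 = 15 years.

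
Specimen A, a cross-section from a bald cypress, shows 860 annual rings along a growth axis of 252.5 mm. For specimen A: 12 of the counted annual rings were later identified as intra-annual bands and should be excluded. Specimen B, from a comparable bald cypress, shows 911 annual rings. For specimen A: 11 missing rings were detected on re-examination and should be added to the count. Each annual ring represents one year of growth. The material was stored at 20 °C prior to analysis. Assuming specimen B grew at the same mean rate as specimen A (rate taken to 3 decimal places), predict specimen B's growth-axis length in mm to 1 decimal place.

267.8 mm

Specimen A: adjusted count: 860 − 12 + 11 = 859 annual rings.
A: 252.5 mm over 859 years gives 252.5 / 859 ≈ 0.294 mm/yr.
For B, 0.294 mm/year × 911 years = 267.8 mm.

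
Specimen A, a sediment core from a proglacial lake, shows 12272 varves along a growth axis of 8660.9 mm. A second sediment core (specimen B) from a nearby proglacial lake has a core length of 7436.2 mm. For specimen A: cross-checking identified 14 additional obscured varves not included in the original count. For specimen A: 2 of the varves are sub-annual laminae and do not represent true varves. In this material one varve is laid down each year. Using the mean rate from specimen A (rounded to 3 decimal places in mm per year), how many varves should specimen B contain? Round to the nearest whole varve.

10548 varves

Specimen A: adjusted count: 12272 − 2 + 14 = 12284 varves.
A: Mean rate = 8660.9 mm / 12284 years ≈ 0.705 mm/year.
Specimen B: 7436.2 mm / 0.705 mm per year = 10547.80 years ≈ 10548 varves.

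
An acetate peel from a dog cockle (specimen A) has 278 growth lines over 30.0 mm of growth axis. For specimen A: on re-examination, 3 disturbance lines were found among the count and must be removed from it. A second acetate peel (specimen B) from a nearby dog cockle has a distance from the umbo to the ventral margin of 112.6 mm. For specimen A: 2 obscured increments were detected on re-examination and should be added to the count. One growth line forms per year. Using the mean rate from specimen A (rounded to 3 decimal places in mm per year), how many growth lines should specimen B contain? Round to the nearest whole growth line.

Specimen A: true growth line count = 278 − 3 + 2 = 277.
A: 30.0 mm over 277 years gives 30.0 / 277 ≈ 0.108 mm/yr.
For B, 112.6 / 0.108 = 1042.59 years ≈ 1043 growth lines.

1043 growth lines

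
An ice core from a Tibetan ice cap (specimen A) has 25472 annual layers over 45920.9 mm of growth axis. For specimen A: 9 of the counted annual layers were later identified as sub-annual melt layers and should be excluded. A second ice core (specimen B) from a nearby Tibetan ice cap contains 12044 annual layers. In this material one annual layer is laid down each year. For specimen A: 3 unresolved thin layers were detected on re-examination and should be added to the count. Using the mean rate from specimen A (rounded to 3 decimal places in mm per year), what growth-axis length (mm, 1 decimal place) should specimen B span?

Specimen A: correcting the raw count gives 25472 − 9 + 3 = 25466 true annual layers.
A: Extension rate ≈ 45920.9 / 25466 = 1.803 mm/yr.
B's length ≈ 1.803 × 12044 = 21715.3 mm.

21715.3 mm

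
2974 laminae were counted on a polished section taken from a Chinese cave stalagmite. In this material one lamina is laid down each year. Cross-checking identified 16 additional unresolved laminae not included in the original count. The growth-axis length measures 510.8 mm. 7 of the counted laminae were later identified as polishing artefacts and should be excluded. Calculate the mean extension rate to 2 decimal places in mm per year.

0.17 mm per year

After corrections the count is 2974 − 7 + 16 = 2983 laminae.
Extension rate ≈ 510.8 / 2983 = 0.17 mm per year.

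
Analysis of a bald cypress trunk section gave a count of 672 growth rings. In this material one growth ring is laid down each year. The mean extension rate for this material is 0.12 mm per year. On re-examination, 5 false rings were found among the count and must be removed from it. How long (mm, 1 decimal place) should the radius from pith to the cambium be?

80.0 mm

True growth ring count = 672 − 5 = 667.
Length ≈ 0.12 × 667 = 80.0 mm.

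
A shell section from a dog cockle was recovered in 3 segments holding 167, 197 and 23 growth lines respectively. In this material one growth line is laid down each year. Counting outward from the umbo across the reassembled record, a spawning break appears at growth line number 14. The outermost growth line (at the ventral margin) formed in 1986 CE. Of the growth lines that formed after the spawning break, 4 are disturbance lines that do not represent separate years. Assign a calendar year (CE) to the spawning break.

Total growth lines = 167 + 197 + 23 = 387.
387 − 14 = 373 growth lines lie beyond the spawning break toward the ventral margin.
Excluding 4 false growth lines: 373 − 4 = 369.
Counting back 369 years from 1986 CE places the spawning break in 1986 − 369 = 1617 CE.

1617 CE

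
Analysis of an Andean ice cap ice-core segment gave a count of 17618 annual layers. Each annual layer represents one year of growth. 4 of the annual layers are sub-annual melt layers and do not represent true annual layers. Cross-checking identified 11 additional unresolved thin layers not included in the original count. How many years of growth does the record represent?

17625 years

True annual layer count = 17618 − 4 + 11 = 17625.
At one annual layer per year, that is 17625 years.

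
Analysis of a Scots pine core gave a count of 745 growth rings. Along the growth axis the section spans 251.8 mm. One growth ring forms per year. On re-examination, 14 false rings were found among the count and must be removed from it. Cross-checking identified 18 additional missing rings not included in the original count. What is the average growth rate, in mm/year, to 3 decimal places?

Adjusted count: 745 − 14 + 18 = 749 growth rings.
251.8 mm over 749 years gives 251.8 / 749 ≈ 0.336 mm/year.

0.336 mm/year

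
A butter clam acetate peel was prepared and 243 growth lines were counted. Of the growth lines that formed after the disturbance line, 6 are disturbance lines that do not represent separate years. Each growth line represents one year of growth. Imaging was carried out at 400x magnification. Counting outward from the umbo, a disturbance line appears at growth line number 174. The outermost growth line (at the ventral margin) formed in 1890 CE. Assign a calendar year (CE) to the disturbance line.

Between growth line 174 and the ventral margin there are 243 − 174 = 69 growth lines.
69 − 6 false = 63 true growth lines after the disturbance line.
Counting back 63 years from 1890 CE places the disturbance line in 1890 − 63 = 1827 CE.

1827 CE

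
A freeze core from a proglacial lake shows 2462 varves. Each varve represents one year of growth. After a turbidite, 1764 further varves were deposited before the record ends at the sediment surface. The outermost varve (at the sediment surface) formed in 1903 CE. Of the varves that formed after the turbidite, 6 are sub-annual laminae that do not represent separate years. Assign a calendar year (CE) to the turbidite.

145 CE

1764 varves formed after the turbidite.
Removing the 6 false varves leaves 1764 − 6 = 1758 true varves beyond the turbidite.
1903 − 1758 = 145 CE.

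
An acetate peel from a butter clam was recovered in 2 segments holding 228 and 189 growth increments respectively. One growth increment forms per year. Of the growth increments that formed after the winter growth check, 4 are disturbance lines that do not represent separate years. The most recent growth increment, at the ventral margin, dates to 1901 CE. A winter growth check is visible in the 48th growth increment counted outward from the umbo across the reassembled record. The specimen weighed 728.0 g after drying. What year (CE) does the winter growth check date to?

1536 CE

Total growth increments = 228 + 189 = 417.
The winter growth check sits at growth increment 48 from the umbo, so 417 − 48 = 369 growth increments formed after it.
369 − 4 false = 365 true growth increments after the winter growth check.
Counting back 365 years from 1901 CE places the winter growth check in 1901 − 365 = 1536 CE.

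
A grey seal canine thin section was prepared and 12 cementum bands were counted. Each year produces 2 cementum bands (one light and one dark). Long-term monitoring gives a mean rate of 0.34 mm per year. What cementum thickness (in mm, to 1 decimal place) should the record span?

2.0 mm

With 2 cementum bands per year, 12 / 2 = 6 years.
6 years at 0.34 mm/year gives 0.34 × 6 = 2.0 mm.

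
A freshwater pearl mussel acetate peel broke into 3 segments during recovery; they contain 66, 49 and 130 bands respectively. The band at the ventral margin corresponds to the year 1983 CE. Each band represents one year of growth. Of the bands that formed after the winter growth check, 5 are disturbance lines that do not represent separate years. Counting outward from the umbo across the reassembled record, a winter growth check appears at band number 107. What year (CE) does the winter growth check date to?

1850 CE

Total bands = 66 + 49 + 130 = 245.
The winter growth check sits at band 107 from the umbo, so 245 − 107 = 138 bands formed after it.
Removing the 5 false bands leaves 138 − 5 = 133 true bands beyond the winter growth check.
The band at the ventral margin is 1983 CE, so the winter growth check dates to 1983 − 133 = 1850 CE.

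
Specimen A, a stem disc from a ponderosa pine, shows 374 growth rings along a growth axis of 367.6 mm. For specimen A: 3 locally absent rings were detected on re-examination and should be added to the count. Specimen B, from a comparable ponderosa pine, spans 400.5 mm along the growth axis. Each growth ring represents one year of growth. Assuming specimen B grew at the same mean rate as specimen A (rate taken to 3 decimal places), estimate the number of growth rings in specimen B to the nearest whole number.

Specimen A: correcting the raw count gives 374 + 3 = 377 true growth rings.
A: Mean rate = 367.6 mm / 377 years ≈ 0.975 mm/yr.
Specimen B: 400.5 mm / 0.975 mm per year = 410.77 years ≈ 411 growth rings.

411 growth rings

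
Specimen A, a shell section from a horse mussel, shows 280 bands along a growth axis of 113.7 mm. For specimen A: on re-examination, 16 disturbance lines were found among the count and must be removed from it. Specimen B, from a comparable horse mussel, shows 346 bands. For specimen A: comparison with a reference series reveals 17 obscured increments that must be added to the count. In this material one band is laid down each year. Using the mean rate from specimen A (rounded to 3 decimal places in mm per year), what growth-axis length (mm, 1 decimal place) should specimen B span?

140.1 mm

Specimen A: adjusted count: 280 − 16 + 17 = 281 bands.
A: Extension rate ≈ 113.7 / 281 = 0.405 mm per year.
Length of B = 0.405 × 346 = 140.1 mm.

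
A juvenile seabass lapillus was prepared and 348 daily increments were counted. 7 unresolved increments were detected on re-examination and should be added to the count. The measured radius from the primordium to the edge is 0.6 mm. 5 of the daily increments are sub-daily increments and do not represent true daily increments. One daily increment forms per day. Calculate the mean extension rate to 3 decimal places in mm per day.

0.002 mm per day

Correcting the raw count gives 348 − 5 + 7 = 350 true daily increments.
Mean rate = 0.6 mm / 350 days ≈ 0.002 mm per day.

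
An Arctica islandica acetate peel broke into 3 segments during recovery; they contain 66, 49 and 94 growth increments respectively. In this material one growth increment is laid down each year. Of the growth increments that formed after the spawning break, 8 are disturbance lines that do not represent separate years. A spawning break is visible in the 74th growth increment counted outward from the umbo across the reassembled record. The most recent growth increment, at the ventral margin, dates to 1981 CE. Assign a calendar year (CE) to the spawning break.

1854 CE

Total growth increments = 66 + 49 + 94 = 209.
Between growth increment 74 and the ventral margin there are 209 − 74 = 135 growth increments.
135 − 8 false = 127 true growth increments after the spawning break.
Counting back 127 years from 1981 CE places the spawning break in 1981 − 127 = 1854 CE.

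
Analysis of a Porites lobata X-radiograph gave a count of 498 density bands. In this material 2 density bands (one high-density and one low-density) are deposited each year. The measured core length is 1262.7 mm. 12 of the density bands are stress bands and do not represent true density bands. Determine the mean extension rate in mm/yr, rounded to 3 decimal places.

Adjusted count: 498 − 12 = 486 density bands.
With 2 density bands per year, 486 / 2 = 243 years.
Extension rate ≈ 1262.7 / 243 = 5.196 mm/yr.

5.196 mm/yr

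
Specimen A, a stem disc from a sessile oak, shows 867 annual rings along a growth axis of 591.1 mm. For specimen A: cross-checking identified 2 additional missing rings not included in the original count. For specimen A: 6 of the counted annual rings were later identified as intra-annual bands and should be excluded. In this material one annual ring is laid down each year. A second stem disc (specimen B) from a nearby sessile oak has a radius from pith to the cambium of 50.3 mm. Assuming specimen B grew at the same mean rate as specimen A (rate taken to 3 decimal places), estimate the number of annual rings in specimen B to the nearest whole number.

73 annual rings

Specimen A: correcting the raw count gives 867 − 6 + 2 = 863 true annual rings.
A: 591.1 mm over 863 years gives 591.1 / 863 ≈ 0.685 mm per year.
For B, 50.3 / 0.685 = 73.43 years ≈ 73 annual rings.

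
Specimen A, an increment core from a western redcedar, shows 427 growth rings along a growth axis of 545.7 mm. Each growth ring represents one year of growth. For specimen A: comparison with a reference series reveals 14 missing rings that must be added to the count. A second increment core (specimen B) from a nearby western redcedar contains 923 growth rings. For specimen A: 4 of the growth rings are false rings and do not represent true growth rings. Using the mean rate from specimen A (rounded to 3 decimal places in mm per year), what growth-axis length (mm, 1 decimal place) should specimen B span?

1152.8 mm

Specimen A: correcting the raw count gives 427 − 4 + 14 = 437 true growth rings.
A: Mean rate = 545.7 mm / 437 years ≈ 1.249 mm/year.
B's length ≈ 1.249 × 923 = 1152.8 mm.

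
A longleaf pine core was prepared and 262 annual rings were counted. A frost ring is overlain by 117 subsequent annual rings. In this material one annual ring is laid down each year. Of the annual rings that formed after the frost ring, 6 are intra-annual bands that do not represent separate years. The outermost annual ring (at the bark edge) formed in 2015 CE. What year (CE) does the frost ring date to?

117 annual rings formed after the frost ring.
Removing the 6 false annual rings leaves 117 − 6 = 111 true annual rings beyond the frost ring.
The annual ring at the bark edge is 2015 CE, so the frost ring dates to 2015 − 111 = 1904 CE.

1904 CE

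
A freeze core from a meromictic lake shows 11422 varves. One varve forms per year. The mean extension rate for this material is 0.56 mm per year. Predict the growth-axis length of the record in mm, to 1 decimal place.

11422 years of growth are recorded.
Predicted length = 0.56 mm/year × 11422 years = 6396.3 mm.

6396.3 mm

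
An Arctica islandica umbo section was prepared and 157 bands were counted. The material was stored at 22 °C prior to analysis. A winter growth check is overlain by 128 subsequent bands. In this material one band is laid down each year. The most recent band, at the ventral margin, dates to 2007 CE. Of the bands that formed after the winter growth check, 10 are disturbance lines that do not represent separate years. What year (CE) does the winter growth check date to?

1889 CE

There are 128 bands younger than the winter growth check.
Removing the 10 false bands leaves 128 − 10 = 118 true bands beyond the winter growth check.
Counting back 118 years from 2007 CE places the winter growth check in 2007 − 118 = 1889 CE.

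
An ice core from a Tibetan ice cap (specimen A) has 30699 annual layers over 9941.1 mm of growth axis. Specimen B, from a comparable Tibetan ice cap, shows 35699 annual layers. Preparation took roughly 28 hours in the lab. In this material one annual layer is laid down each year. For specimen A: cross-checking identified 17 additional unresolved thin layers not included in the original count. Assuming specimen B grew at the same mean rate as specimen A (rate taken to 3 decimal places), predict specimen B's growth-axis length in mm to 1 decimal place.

11566.5 mm

Specimen A: correcting the raw count gives 30699 + 17 = 30716 true annual layers.
A: Extension rate ≈ 9941.1 / 30716 = 0.324 mm per year.
Length of B = 0.324 × 35699 = 11566.5 mm.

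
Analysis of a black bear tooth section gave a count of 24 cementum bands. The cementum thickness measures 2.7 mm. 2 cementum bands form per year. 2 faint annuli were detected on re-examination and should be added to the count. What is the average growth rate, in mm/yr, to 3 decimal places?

True cementum band count = 24 + 2 = 26.
Dividing by 2 cementum bands per year: 26 / 2 = 13 years.
Extension rate ≈ 2.7 / 13 = 0.208 mm/yr.

0.208 mm/yr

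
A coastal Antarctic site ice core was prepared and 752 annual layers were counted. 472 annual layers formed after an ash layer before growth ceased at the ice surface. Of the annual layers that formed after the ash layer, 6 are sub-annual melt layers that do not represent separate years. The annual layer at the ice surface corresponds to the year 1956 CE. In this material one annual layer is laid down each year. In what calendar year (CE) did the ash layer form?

472 annual layers formed after the ash layer.
472 − 6 false = 466 true annual layers after the ash layer.
Counting back 466 years from 1956 CE places the ash layer in 1956 − 466 = 1490 CE.

1490 CE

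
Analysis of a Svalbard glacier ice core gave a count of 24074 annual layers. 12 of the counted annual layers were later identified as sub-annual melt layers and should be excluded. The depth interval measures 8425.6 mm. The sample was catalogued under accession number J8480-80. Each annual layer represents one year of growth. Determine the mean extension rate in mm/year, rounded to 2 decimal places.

Adjusted count: 24074 − 12 = 24062 annual layers.
Mean rate = 8425.6 mm / 24062 years ≈ 0.35 mm/year.

0.35 mm/year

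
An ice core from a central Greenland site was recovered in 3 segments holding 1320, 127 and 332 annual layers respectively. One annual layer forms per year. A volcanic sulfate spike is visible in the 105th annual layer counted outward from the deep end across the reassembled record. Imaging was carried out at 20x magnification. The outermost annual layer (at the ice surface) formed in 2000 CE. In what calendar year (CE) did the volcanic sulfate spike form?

Total annual layers = 1320 + 127 + 332 = 1779.
1779 − 105 = 1674 annual layers lie beyond the volcanic sulfate spike toward the ice surface.
The annual layer at the ice surface is 2000 CE, so the volcanic sulfate spike dates to 2000 − 1674 = 326 CE.

326 CE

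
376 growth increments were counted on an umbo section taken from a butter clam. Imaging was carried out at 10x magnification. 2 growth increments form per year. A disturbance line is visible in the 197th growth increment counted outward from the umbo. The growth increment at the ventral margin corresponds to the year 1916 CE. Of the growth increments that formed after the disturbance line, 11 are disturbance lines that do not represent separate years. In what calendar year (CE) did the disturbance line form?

The disturbance line sits at growth increment 197 from the umbo, so 376 − 197 = 179 growth increments formed after it.
Removing the 11 false growth increments leaves 179 − 11 = 168 true growth increments beyond the disturbance line.
Dividing by 2 growth increments per year: 168 / 2 = 84 years.
Counting back 84 years from 1916 CE places the disturbance line in 1916 − 84 = 1832 CE.

1832 CE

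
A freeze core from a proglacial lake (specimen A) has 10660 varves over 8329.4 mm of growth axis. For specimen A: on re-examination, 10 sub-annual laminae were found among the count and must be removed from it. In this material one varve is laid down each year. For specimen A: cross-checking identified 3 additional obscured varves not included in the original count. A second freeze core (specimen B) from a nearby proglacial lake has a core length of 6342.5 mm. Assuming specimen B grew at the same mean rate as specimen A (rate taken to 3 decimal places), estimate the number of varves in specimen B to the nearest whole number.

8111 varves

Specimen A: after corrections the count is 10660 − 10 + 3 = 10653 varves.
A: Extension rate ≈ 8329.4 / 10653 = 0.782 mm/yr.
B spans 6342.5 / 0.782 = 8110.61 years ≈ 8111 varves.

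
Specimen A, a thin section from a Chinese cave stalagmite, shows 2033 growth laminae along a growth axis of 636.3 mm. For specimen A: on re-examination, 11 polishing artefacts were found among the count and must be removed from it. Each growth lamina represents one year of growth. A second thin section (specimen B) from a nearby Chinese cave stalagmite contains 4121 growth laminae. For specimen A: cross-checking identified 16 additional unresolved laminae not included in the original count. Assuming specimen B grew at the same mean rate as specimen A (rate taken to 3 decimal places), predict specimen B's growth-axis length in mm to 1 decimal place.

1285.8 mm

Specimen A: correcting the raw count gives 2033 − 11 + 16 = 2038 true growth laminae.
A: Mean rate = 636.3 mm / 2038 years ≈ 0.312 mm/year.
B's length ≈ 0.312 × 4121 = 1285.8 mm.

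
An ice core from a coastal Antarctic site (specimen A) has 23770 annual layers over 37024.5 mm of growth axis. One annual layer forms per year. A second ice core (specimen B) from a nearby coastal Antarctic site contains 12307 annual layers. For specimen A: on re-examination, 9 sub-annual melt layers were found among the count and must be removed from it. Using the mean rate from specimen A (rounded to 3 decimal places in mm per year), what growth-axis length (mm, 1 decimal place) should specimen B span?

19174.3 mm

Specimen A: after corrections the count is 23770 − 9 = 23761 annual layers.
A: Mean rate = 37024.5 mm / 23761 years ≈ 1.558 mm per year.
Length of B = 1.558 × 12307 = 19174.3 mm.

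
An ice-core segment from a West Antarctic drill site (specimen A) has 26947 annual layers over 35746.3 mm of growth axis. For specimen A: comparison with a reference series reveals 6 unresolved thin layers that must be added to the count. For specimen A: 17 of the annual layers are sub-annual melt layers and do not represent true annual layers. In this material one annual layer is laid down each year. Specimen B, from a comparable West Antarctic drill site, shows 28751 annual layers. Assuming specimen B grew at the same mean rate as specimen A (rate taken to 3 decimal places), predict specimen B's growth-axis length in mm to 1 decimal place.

Specimen A: true annual layer count = 26947 − 17 + 6 = 26936.
A: Extension rate ≈ 35746.3 / 26936 = 1.327 mm per year.
B's length ≈ 1.327 × 28751 = 38152.6 mm.

38152.6 mm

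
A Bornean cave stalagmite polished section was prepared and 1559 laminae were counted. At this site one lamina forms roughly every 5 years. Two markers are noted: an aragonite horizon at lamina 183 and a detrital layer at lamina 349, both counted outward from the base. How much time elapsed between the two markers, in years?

830 yr

349 − 183 = 166 laminae lie between the two events.
166 laminae at 5 years each span 166 × 5 = 830 years.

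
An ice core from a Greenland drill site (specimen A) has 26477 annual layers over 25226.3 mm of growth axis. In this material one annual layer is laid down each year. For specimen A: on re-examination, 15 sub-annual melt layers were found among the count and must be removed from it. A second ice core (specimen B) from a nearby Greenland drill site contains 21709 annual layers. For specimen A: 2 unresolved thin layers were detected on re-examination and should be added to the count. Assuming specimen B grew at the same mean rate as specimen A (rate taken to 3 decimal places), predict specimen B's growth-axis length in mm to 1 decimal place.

Specimen A: correcting the raw count gives 26477 − 15 + 2 = 26464 true annual layers.
A: Mean rate = 25226.3 mm / 26464 years ≈ 0.953 mm/yr.
For B, 0.953 mm/year × 21709 years = 20688.7 mm.

20688.7 mm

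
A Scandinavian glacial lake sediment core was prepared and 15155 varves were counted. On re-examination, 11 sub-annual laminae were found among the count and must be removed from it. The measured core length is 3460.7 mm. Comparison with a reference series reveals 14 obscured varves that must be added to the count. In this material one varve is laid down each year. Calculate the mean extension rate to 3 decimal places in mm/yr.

After corrections the count is 15155 − 11 + 14 = 15158 varves.
3460.7 mm over 15158 years gives 3460.7 / 15158 ≈ 0.228 mm/yr.

0.228 mm/yr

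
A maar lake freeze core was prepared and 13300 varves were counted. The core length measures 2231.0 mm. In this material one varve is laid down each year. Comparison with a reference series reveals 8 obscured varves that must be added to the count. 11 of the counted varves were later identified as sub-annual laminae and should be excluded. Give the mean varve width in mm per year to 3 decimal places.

Correcting the raw count gives 13300 − 11 + 8 = 13297 true varves.
Mean rate = 2231.0 mm / 13297 years ≈ 0.168 mm per year.

0.168 mm per year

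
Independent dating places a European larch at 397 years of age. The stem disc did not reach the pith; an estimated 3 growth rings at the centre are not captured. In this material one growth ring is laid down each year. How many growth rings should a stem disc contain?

One growth ring per year gives 397 growth rings over 397 years.
397 − 3 missed = 394 growth rings expected in the prepared section.

394 growth rings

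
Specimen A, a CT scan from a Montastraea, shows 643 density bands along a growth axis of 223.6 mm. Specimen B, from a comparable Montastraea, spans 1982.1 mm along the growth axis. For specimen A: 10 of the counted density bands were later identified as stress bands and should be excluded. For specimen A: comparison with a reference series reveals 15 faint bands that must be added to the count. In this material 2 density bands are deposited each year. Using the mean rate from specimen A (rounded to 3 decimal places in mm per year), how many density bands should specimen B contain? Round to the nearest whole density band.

5745 density bands

Specimen A: true density band count = 643 − 10 + 15 = 648.
Specimen A: with 2 density bands per year, 648 / 2 = 324 years.
A: 223.6 mm over 324 years gives 223.6 / 324 ≈ 0.690 mm/yr.
Specimen B: 1982.1 mm / 0.690 mm per year = 2872.61 years; at 2 density bands per year that is 2872.61 × 2 ≈ 5745 density bands.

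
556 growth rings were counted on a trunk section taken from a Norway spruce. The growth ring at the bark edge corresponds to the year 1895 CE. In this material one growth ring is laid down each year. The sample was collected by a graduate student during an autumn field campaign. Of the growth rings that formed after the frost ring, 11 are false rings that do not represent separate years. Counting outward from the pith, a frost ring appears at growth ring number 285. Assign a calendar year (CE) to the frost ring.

1635 CE

Between growth ring 285 and the bark edge there are 556 − 285 = 271 growth rings.
271 − 11 false = 260 true growth rings after the frost ring.
The growth ring at the bark edge is 1895 CE, so the frost ring dates to 1895 − 260 = 1635 CE.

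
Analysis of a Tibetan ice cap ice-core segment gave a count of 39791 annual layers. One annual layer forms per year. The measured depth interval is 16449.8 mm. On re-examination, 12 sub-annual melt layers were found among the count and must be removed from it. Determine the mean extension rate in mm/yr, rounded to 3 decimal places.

0.414 mm/yr

True annual layer count = 39791 − 12 = 39779.
Mean rate = 16449.8 mm / 39779 years ≈ 0.414 mm/yr.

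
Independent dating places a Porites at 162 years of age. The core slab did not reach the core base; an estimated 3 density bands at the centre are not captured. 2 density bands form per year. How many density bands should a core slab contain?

162 years at 2 density bands per year gives 162 × 2 = 324 density bands.
Less the 3 uncaptured density bands: 324 − 3 = 321.

321 density bands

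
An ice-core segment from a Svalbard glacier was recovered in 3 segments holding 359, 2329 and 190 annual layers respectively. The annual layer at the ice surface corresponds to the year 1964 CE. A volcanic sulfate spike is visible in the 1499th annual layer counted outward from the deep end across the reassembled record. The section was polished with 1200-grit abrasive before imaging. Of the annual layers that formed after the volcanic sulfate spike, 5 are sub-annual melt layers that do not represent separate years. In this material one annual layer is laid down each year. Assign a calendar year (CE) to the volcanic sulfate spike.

Total annual layers = 359 + 2329 + 190 = 2878.
Between annual layer 1499 and the ice surface there are 2878 − 1499 = 1379 annual layers.
Removing the 5 false annual layers leaves 1379 − 5 = 1374 true annual layers beyond the volcanic sulfate spike.
The annual layer at the ice surface is 1964 CE, so the volcanic sulfate spike dates to 1964 − 1374 = 590 CE.

590 CE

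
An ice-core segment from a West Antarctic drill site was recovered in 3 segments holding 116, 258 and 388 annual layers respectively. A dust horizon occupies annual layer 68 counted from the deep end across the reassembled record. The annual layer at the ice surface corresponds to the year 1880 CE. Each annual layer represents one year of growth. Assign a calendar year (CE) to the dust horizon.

Total annual layers = 116 + 258 + 388 = 762.
Between annual layer 68 and the ice surface there are 762 − 68 = 694 annual layers.
Counting back 694 years from 1880 CE places the dust horizon in 1880 − 694 = 1186 CE.

1186 CE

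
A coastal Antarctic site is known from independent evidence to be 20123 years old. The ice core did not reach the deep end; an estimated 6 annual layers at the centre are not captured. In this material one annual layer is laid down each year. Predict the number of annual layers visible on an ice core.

Expected annual layers over 20123 years: 20123.
Subtracting the 6 annual layers not captured gives 20123 − 6 = 20117 annual layers in the record.

20117 annual layers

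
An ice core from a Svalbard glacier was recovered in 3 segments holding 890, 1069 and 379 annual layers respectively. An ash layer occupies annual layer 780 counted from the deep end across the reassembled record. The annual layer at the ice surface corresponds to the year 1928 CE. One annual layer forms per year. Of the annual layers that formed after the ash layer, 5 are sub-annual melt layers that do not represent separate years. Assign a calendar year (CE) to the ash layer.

Total annual layers = 890 + 1069 + 379 = 2338.
Between annual layer 780 and the ice surface there are 2338 − 780 = 1558 annual layers.
Excluding 5 false annual layers: 1558 − 5 = 1553.
1928 − 1553 = 375 CE.

375 CE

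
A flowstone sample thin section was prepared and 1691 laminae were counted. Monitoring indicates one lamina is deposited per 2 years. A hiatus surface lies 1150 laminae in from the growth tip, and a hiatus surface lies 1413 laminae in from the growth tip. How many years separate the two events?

526 years

Separation: 1413 − 1150 = 263 laminae.
Multiplying by 2 years per lamina: 263 × 2 = 526 years.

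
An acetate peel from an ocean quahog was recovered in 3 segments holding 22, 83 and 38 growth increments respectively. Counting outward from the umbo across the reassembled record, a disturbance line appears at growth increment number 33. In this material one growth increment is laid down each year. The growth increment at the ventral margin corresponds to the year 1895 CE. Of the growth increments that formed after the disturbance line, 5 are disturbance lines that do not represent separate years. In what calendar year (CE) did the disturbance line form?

Total growth increments = 22 + 83 + 38 = 143.
Between growth increment 33 and the ventral margin there are 143 − 33 = 110 growth increments.
Excluding 5 false growth increments: 110 − 5 = 105.
1895 − 105 = 1790 CE.

1790 CE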